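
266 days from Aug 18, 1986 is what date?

May 11, 1987

Counting forward 266 days from August 18, 1986.
August has 31 days, so 31 − 18 = 13 days remain after August 18, 1986; 266 − 13 = 253 left.
September 1986 has 30 days: 253 − 30 = 223 left.
October 1986 has 31 days: 223 − 31 = 192 left.
November 1986 has 30 days: 192 − 30 = 162 left.
December 1986 has 31 days: 162 − 31 = 131 left.
January 1987 has 31 days: 131 − 31 = 100 left.
February 1987 has 28 days (1987 is not a leap year): 100 − 28 = 72 left.
March 1987 has 31 days: 72 − 31 = 41 left.
April 1987 has 30 days: 41 − 30 = 11 left.
11 days into May 1987 → May 11, 1987.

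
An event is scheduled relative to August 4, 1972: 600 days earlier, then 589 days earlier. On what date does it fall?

Counting back 600 days from August 4, 1972:
Going back 4 days from August 4, 1972 reaches the end of the previous month; 600 − 4 = 596 left.
July 1972 has 31 days: 596 − 31 = 565 left.
June 1972 has 30 days: 565 − 30 = 535 left.
May 1972 has 31 days: 535 − 31 = 504 left.
April 1972 has 30 days: 504 − 30 = 474 left.
March 1972 has 31 days: 474 − 31 = 443 left.
February 1972 has 29 days (1972 is a leap year): 443 − 29 = 414 left.
January 1972 has 31 days: 414 − 31 = 383 left.
December 1971 has 31 days: 383 − 31 = 352 left.
November 1971 has 30 days: 352 − 30 = 322 left.
October 1971 has 31 days: 322 − 31 = 291 left.
September 1971 has 30 days: 291 − 30 = 261 left.
August 1971 has 31 days: 261 − 31 = 230 left.
July 1971 has 31 days: 230 − 31 = 199 left.
June 1971 has 30 days: 199 − 30 = 169 left.
May 1971 has 31 days: 169 − 31 = 138 left.
April 1971 has 30 days: 138 − 30 = 108 left.
March 1971 has 31 days: 108 − 31 = 77 left.
February 1971 has 28 days (1971 is not a leap year): 77 − 28 = 49 left.
January 1971 has 31 days: 49 − 31 = 18 left.
December 1970 has 31 days; 31 − 18 = 13 → December 13, 1970.
Going back 589 days from December 13, 1970:
Going back 13 days from December 13, 1970 reaches the end of the previous month; 589 − 13 = 576 left.
November 1970 has 30 days: 576 − 30 = 546 left.
October 1970 has 31 days: 546 − 31 = 515 left.
September 1970 has 30 days: 515 − 30 = 485 left.
August 1970 has 31 days: 485 − 31 = 454 left.
July 1970 has 31 days: 454 − 31 = 423 left.
June 1970 has 30 days: 423 − 30 = 393 left.
May 1970 has 31 days: 393 − 31 = 362 left.
April 1970 has 30 days: 362 − 30 = 332 left.
March 1970 has 31 days: 332 − 31 = 301 left.
February 1970 has 28 days (1970 is not a leap year): 301 − 28 = 273 left.
January 1970 has 31 days: 273 − 31 = 242 left.
December 1969 has 31 days: 242 − 31 = 211 left.
November 1969 has 30 days: 211 − 30 = 181 left.
October 1969 has 31 days: 181 − 31 = 150 left.
September 1969 has 30 days: 150 − 30 = 120 left.
August 1969 has 31 days: 120 − 31 = 89 left.
July 1969 has 31 days: 89 − 31 = 58 left.
June 1969 has 30 days: 58 − 30 = 28 left.
May 1969 has 31 days; 31 − 28 = 3 → May 3, 1969.

May 3, 1969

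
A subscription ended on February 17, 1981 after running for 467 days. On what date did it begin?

November 8, 1979

Counting back 467 days from February 17, 1981.
Going back 17 days from February 17, 1981 reaches the end of the previous month; 467 − 17 = 450 left.
January 1981 has 31 days: 450 − 31 = 419 left.
December 1980 has 31 days: 419 − 31 = 388 left.
November 1980 has 30 days: 388 − 30 = 358 left.
October 1980 has 31 days: 358 − 31 = 327 left.
September 1980 has 30 days: 327 − 30 = 297 left.
August 1980 has 31 days: 297 − 31 = 266 left.
July 1980 has 31 days: 266 − 31 = 235 left.
June 1980 has 30 days: 235 − 30 = 205 left.
May 1980 has 31 days: 205 − 31 = 174 left.
April 1980 has 30 days: 174 − 30 = 144 left.
March 1980 has 31 days: 144 − 31 = 113 left.
February 1980 has 29 days (1980 is a leap year): 113 − 29 = 84 left.
January 1980 has 31 days: 84 − 31 = 53 left.
December 1979 has 31 days: 53 − 31 = 22 left.
November 1979 has 30 days; 30 − 22 = 8 → November 8, 1979.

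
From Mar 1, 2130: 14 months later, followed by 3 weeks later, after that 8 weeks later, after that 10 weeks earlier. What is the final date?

May 8, 2131

Advancing 14 months from March 1, 2130:
month 3 + 14 = 17, which is month 5 of year 2131 → May 2131.
Day 1 is valid in May, giving May 1, 2131.
Counting forward 3 weeks (= 21 days) from May 1, 2131:
May has 31 days; 1 + 21 = 22, still in May.
Advancing 8 weeks (= 56 days) from May 22, 2131:
May has 31 days, so 31 − 22 = 9 days remain after May 22, 2131; 56 − 9 = 47 left.
June 2131 has 30 days: 47 − 30 = 17 left.
17 days into July 2131 → July 17, 2131.
Going back 10 weeks (= 70 days) from July 17, 2131:
Going back 17 days from July 17, 2131 reaches the end of the previous month; 70 − 17 = 53 left.
June 2131 has 30 days: 53 − 30 = 23 left.
May 2131 has 31 days; 31 − 23 = 8 → May 8, 2131.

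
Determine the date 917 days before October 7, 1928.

April 4, 1926

Subtracting 917 days from October 7, 1928.
Going back 7 days from October 7, 1928 reaches the end of the previous month; 917 − 7 = 910 left.
September 1928 has 30 days: 910 − 30 = 880 left.
August 1928 has 31 days: 880 − 31 = 849 left.
July 1928 has 31 days: 849 − 31 = 818 left.
June 1928 has 30 days: 818 − 30 = 788 left.
May 1928 has 31 days: 788 − 31 = 757 left.
April 1928 has 30 days: 757 − 30 = 727 left.
March 1928 has 31 days: 727 − 31 = 696 left.
February 1928 has 29 days (1928 is a leap year): 696 − 29 = 667 left.
January 1928 has 31 days: 667 − 31 = 636 left.
December 1927 has 31 days: 636 − 31 = 605 left.
November 1927 has 30 days: 605 − 30 = 575 left.
October 1927 has 31 days: 575 − 31 = 544 left.
September 1927 has 30 days: 544 − 30 = 514 left.
August 1927 has 31 days: 514 − 31 = 483 left.
July 1927 has 31 days: 483 − 31 = 452 left.
June 1927 has 30 days: 452 − 30 = 422 left.
May 1927 has 31 days: 422 − 31 = 391 left.
April 1927 has 30 days: 391 − 30 = 361 left.
March 1927 has 31 days: 361 − 31 = 330 left.
February 1927 has 28 days (1927 is not a leap year): 330 − 28 = 302 left.
January 1927 has 31 days: 302 − 31 = 271 left.
December 1926 has 31 days: 271 − 31 = 240 left.
November 1926 has 30 days: 240 − 30 = 210 left.
October 1926 has 31 days: 210 − 31 = 179 left.
September 1926 has 30 days: 179 − 30 = 149 left.
August 1926 has 31 days: 149 − 31 = 118 left.
July 1926 has 31 days: 118 − 31 = 87 left.
June 1926 has 30 days: 87 − 30 = 57 left.
May 1926 has 31 days: 57 − 31 = 26 left.
April 1926 has 30 days; 30 − 26 = 4 → April 4, 1926.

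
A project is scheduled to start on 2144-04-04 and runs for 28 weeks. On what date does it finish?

Adding 28 weeks = 196 days from April 4, 2144.
April has 30 days, so 30 − 4 = 26 days remain after April 4, 2144; 196 − 26 = 170 left.
May 2144 has 31 days: 170 − 31 = 139 left.
June 2144 has 30 days: 139 − 30 = 109 left.
July 2144 has 31 days: 109 − 31 = 78 left.
August 2144 has 31 days: 78 − 31 = 47 left.
September 2144 has 30 days: 47 − 30 = 17 left.
17 days into October 2144 → October 17, 2144.

October 17, 2144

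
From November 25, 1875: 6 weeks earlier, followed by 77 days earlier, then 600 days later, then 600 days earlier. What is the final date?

July 29, 1875

Going back 6 weeks (= 42 days) from November 25, 1875:
Going back 25 days from November 25, 1875 reaches the end of the previous month; 42 − 25 = 17 left.
October 1875 has 31 days; 31 − 17 = 14 → October 14, 1875.
Going back 77 days from October 14, 1875:
Going back 14 days from October 14, 1875 reaches the end of the previous month; 77 − 14 = 63 left.
September 1875 has 30 days: 63 − 30 = 33 left.
August 1875 has 31 days: 33 − 31 = 2 left.
July 1875 has 31 days; 31 − 2 = 29 → July 29, 1875.
Counting forward 600 days from July 29, 1875:
July has 31 days, so 31 − 29 = 2 days remain after July 29, 1875; 600 − 2 = 598 left.
August 1875 has 31 days: 598 − 31 = 567 left.
September 1875 has 30 days: 567 − 30 = 537 left.
October 1875 has 31 days: 537 − 31 = 506 left.
November 1875 has 30 days: 506 − 30 = 476 left.
December 1875 has 31 days: 476 − 31 = 445 left.
January 1876 has 31 days: 445 − 31 = 414 left.
February 1876 has 29 days (1876 is a leap year): 414 − 29 = 385 left.
March 1876 has 31 days: 385 − 31 = 354 left.
April 1876 has 30 days: 354 − 30 = 324 left.
May 1876 has 31 days: 324 − 31 = 293 left.
June 1876 has 30 days: 293 − 30 = 263 left.
July 1876 has 31 days: 263 − 31 = 232 left.
August 1876 has 31 days: 232 − 31 = 201 left.
September 1876 has 30 days: 201 − 30 = 171 left.
October 1876 has 31 days: 171 − 31 = 140 left.
November 1876 has 30 days: 140 − 30 = 110 left.
December 1876 has 31 days: 110 − 31 = 79 left.
January 1877 has 31 days: 79 − 31 = 48 left.
February 1877 has 28 days (1877 is not a leap year): 48 − 28 = 20 left.
20 days into March 1877 → March 20, 1877.
Counting back 600 days from March 20, 1877:
Going back 20 days from March 20, 1877 reaches the end of the previous month; 600 − 20 = 580 left.
February 1877 has 28 days (1877 is not a leap year): 580 − 28 = 552 left.
January 1877 has 31 days: 552 − 31 = 521 left.
December 1876 has 31 days: 521 − 31 = 490 left.
November 1876 has 30 days: 490 − 30 = 460 left.
October 1876 has 31 days: 460 − 31 = 429 left.
September 1876 has 30 days: 429 − 30 = 399 left.
August 1876 has 31 days: 399 − 31 = 368 left.
July 1876 has 31 days: 368 − 31 = 337 left.
June 1876 has 30 days: 337 − 30 = 307 left.
May 1876 has 31 days: 307 − 31 = 276 left.
April 1876 has 30 days: 276 − 30 = 246 left.
March 1876 has 31 days: 246 − 31 = 215 left.
February 1876 has 29 days (1876 is a leap year): 215 − 29 = 186 left.
January 1876 has 31 days: 186 − 31 = 155 left.
December 1875 has 31 days: 155 − 31 = 124 left.
November 1875 has 30 days: 124 − 30 = 94 left.
October 1875 has 31 days: 94 − 31 = 63 left.
September 1875 has 30 days: 63 − 30 = 33 left.
August 1875 has 31 days: 33 − 31 = 2 left.
July 1875 has 31 days; 31 − 2 = 29 → July 29, 1875.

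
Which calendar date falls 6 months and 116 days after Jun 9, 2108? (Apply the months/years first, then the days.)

Advancing 6 months and 116 days from June 9, 2108: first the month/year part, then the days.
month 6 + 6 = 12 → December 2108.
Day 9 is valid in December, giving December 9, 2108.
Now add 116 days from December 9, 2108.
December has 31 days, so 31 − 9 = 22 days remain after December 9, 2108; 116 − 22 = 94 left.
January 2109 has 31 days: 94 − 31 = 63 left.
February 2109 has 28 days (2109 is not a leap year): 63 − 28 = 35 left.
March 2109 has 31 days: 35 − 31 = 4 left.
4 days into April 2109 → April 4, 2109.

April 4, 2109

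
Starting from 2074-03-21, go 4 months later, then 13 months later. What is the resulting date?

Advancing 4 months from March 21, 2074:
month 3 + 4 = 7 → July 2074.
Day 21 is valid in July, giving July 21, 2074.
Adding 13 months from July 21, 2074:
month 7 + 13 = 20, which is month 8 of year 2075 → August 2075.
Day 21 is valid in August, giving August 21, 2075.

August 21, 2075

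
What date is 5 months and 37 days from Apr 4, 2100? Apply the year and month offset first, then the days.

Counting forward 5 months and 37 days from April 4, 2100: first the month/year part, then the days.
month 4 + 5 = 9 → September 2100.
Day 4 is valid in September, giving September 4, 2100.
Now add 37 days from September 4, 2100.
September has 30 days, so 30 − 4 = 26 days remain after September 4, 2100; 37 − 26 = 11 left.
11 days into October 2100 → October 11, 2100.

October 11, 2100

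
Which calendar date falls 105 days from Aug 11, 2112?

November 24, 2112

Counting forward 105 days from August 11, 2112.
August has 31 days, so 31 − 11 = 20 days remain after August 11, 2112; 105 − 20 = 85 left.
September 2112 has 30 days: 85 − 30 = 55 left.
October 2112 has 31 days: 55 − 31 = 24 left.
24 days into November 2112 → November 24, 2112.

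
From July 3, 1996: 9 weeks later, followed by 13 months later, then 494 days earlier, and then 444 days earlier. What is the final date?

March 11, 1995

Counting forward 9 weeks (= 63 days) from July 3, 1996:
July has 31 days, so 31 − 3 = 28 days remain after July 3, 1996; 63 − 28 = 35 left.
August 1996 has 31 days: 35 − 31 = 4 left.
4 days into September 1996 → September 4, 1996.
Adding 13 months from September 4, 1996:
month 9 + 13 = 22, which is month 10 of year 1997 → October 1997.
Day 4 is valid in October, giving October 4, 1997.
Counting back 494 days from October 4, 1997:
Going back 4 days from October 4, 1997 reaches the end of the previous month; 494 − 4 = 490 left.
September 1997 has 30 days: 490 − 30 = 460 left.
August 1997 has 31 days: 460 − 31 = 429 left.
July 1997 has 31 days: 429 − 31 = 398 left.
June 1997 has 30 days: 398 − 30 = 368 left.
May 1997 has 31 days: 368 − 31 = 337 left.
April 1997 has 30 days: 337 − 30 = 307 left.
March 1997 has 31 days: 307 − 31 = 276 left.
February 1997 has 28 days (1997 is not a leap year): 276 − 28 = 248 left.
January 1997 has 31 days: 248 − 31 = 217 left.
December 1996 has 31 days: 217 − 31 = 186 left.
November 1996 has 30 days: 186 − 30 = 156 left.
October 1996 has 31 days: 156 − 31 = 125 left.
September 1996 has 30 days: 125 − 30 = 95 left.
August 1996 has 31 days: 95 − 31 = 64 left.
July 1996 has 31 days: 64 − 31 = 33 left.
June 1996 has 30 days: 33 − 30 = 3 left.
May 1996 has 31 days; 31 − 3 = 28 → May 28, 1996.
Counting back 444 days from May 28, 1996:
Going back 28 days from May 28, 1996 reaches the end of the previous month; 444 − 28 = 416 left.
April 1996 has 30 days: 416 − 30 = 386 left.
March 1996 has 31 days: 386 − 31 = 355 left.
February 1996 has 29 days (1996 is a leap year): 355 − 29 = 326 left.
January 1996 has 31 days: 326 − 31 = 295 left.
December 1995 has 31 days: 295 − 31 = 264 left.
November 1995 has 30 days: 264 − 30 = 234 left.
October 1995 has 31 days: 234 − 31 = 203 left.
September 1995 has 30 days: 203 − 30 = 173 left.
August 1995 has 31 days: 173 − 31 = 142 left.
July 1995 has 31 days: 142 − 31 = 111 left.
June 1995 has 30 days: 111 − 30 = 81 left.
May 1995 has 31 days: 81 − 31 = 50 left.
April 1995 has 30 days: 50 − 30 = 20 left.
March 1995 has 31 days; 31 − 20 = 11 → March 11, 1995.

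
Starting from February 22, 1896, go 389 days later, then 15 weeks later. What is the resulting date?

Counting forward 389 days from February 22, 1896:
February has 29 days, so 29 − 22 = 7 days remain after February 22, 1896; 389 − 7 = 382 left.
March 1896 has 31 days: 382 − 31 = 351 left.
April 1896 has 30 days: 351 − 30 = 321 left.
May 1896 has 31 days: 321 − 31 = 290 left.
June 1896 has 30 days: 290 − 30 = 260 left.
July 1896 has 31 days: 260 − 31 = 229 left.
August 1896 has 31 days: 229 − 31 = 198 left.
September 1896 has 30 days: 198 − 30 = 168 left.
October 1896 has 31 days: 168 − 31 = 137 left.
November 1896 has 30 days: 137 − 30 = 107 left.
December 1896 has 31 days: 107 − 31 = 76 left.
January 1897 has 31 days: 76 − 31 = 45 left.
February 1897 has 28 days (1897 is not a leap year): 45 − 28 = 17 left.
17 days into March 1897 → March 17, 1897.
Adding 15 weeks (= 105 days) from March 17, 1897:
March has 31 days, so 31 − 17 = 14 days remain after March 17, 1897; 105 − 14 = 91 left.
April 1897 has 30 days: 91 − 30 = 61 left.
May 1897 has 31 days: 61 − 31 = 30 left.
30 days into June 1897 → June 30, 1897.

June 30, 1897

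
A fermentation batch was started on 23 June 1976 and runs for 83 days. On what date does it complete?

September 14, 1976

Adding 83 days from June 23, 1976.
June has 30 days, so 30 − 23 = 7 days remain after June 23, 1976; 83 − 7 = 76 left.
July 1976 has 31 days: 76 − 31 = 45 left.
August 1976 has 31 days: 45 − 31 = 14 left.
14 days into September 1976 → September 14, 1976.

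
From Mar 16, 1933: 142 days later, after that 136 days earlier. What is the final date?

Advancing 142 days from March 16, 1933:
March has 31 days, so 31 − 16 = 15 days remain after March 16, 1933; 142 − 15 = 127 left.
April 1933 has 30 days: 127 − 30 = 97 left.
May 1933 has 31 days: 97 − 31 = 66 left.
June 1933 has 30 days: 66 − 30 = 36 left.
July 1933 has 31 days: 36 − 31 = 5 left.
5 days into August 1933 → August 5, 1933.
Counting back 136 days from August 5, 1933:
Going back 5 days from August 5, 1933 reaches the end of the previous month; 136 − 5 = 131 left.
July 1933 has 31 days: 131 − 31 = 100 left.
June 1933 has 30 days: 100 − 30 = 70 left.
May 1933 has 31 days: 70 − 31 = 39 left.
April 1933 has 30 days: 39 − 30 = 9 left.
March 1933 has 31 days; 31 − 9 = 22 → March 22, 1933.

March 22, 1933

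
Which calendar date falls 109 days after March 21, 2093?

Adding 109 days from March 21, 2093.
March has 31 days, so 31 − 21 = 10 days remain after March 21, 2093; 109 − 10 = 99 left.
April 2093 has 30 days: 99 − 30 = 69 left.
May 2093 has 31 days: 69 − 31 = 38 left.
June 2093 has 30 days: 38 − 30 = 8 left.
8 days into July 2093 → July 8, 2093.

July 8, 2093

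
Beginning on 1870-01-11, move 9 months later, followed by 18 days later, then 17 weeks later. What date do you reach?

Advancing 9 months from January 11, 1870:
month 1 + 9 = 10 → October 1870.
Day 11 is valid in October, giving October 11, 1870.
Adding 18 days from October 11, 1870:
October has 31 days; 11 + 18 = 29, still in October.
Adding 17 weeks (= 119 days) from October 29, 1870:
October has 31 days, so 31 − 29 = 2 days remain after October 29, 1870; 119 − 2 = 117 left.
November 1870 has 30 days: 117 − 30 = 87 left.
December 1870 has 31 days: 87 − 31 = 56 left.
January 1871 has 31 days: 56 − 31 = 25 left.
25 days into February 1871 → February 25, 1871.

February 25, 1871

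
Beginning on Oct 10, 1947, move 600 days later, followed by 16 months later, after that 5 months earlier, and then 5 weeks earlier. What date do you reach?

Adding 600 days from October 10, 1947:
October has 31 days, so 31 − 10 = 21 days remain after October 10, 1947; 600 − 21 = 579 left.
November 1947 has 30 days: 579 − 30 = 549 left.
December 1947 has 31 days: 549 − 31 = 518 left.
January 1948 has 31 days: 518 − 31 = 487 left.
February 1948 has 29 days (1948 is a leap year): 487 − 29 = 458 left.
March 1948 has 31 days: 458 − 31 = 427 left.
April 1948 has 30 days: 427 − 30 = 397 left.
May 1948 has 31 days: 397 − 31 = 366 left.
June 1948 has 30 days: 366 − 30 = 336 left.
July 1948 has 31 days: 336 − 31 = 305 left.
August 1948 has 31 days: 305 − 31 = 274 left.
September 1948 has 30 days: 274 − 30 = 244 left.
October 1948 has 31 days: 244 − 31 = 213 left.
November 1948 has 30 days: 213 − 30 = 183 left.
December 1948 has 31 days: 183 − 31 = 152 left.
January 1949 has 31 days: 152 − 31 = 121 left.
February 1949 has 28 days (1949 is not a leap year): 121 − 28 = 93 left.
March 1949 has 31 days: 93 − 31 = 62 left.
April 1949 has 30 days: 62 − 30 = 32 left.
May 1949 has 31 days: 32 − 31 = 1 left.
1 day into June 1949 → June 1, 1949.
Adding 16 months from June 1, 1949:
month 6 + 16 = 22, which is month 10 of year 1950 → October 1950.
Day 1 is valid in October, giving October 1, 1950.
Counting back 5 months from October 1, 1950:
month 10 − 5 = 5 → May 1950.
Day 1 is valid in May, giving May 1, 1950.
Going back 5 weeks (= 35 days) from May 1, 1950:
Going back 1 day from May 1, 1950 reaches the end of the previous month; 35 − 1 = 34 left.
April 1950 has 30 days: 34 − 30 = 4 left.
March 1950 has 31 days; 31 − 4 = 27 → March 27, 1950.

March 27, 1950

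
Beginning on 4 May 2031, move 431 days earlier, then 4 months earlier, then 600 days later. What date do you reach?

June 19, 2031

Subtracting 431 days from May 4, 2031:
Going back 4 days from May 4, 2031 reaches the end of the previous month; 431 − 4 = 427 left.
April 2031 has 30 days: 427 − 30 = 397 left.
March 2031 has 31 days: 397 − 31 = 366 left.
February 2031 has 28 days (2031 is not a leap year): 366 − 28 = 338 left.
January 2031 has 31 days: 338 − 31 = 307 left.
December 2030 has 31 days: 307 − 31 = 276 left.
November 2030 has 30 days: 276 − 30 = 246 left.
October 2030 has 31 days: 246 − 31 = 215 left.
September 2030 has 30 days: 215 − 30 = 185 left.
August 2030 has 31 days: 185 − 31 = 154 left.
July 2030 has 31 days: 154 − 31 = 123 left.
June 2030 has 30 days: 123 − 30 = 93 left.
May 2030 has 31 days: 93 − 31 = 62 left.
April 2030 has 30 days: 62 − 30 = 32 left.
March 2030 has 31 days: 32 − 31 = 1 left.
February 2030 has 28 days; 28 − 1 = 27 → February 27, 2030.
Going back 4 months from February 27, 2030:
month 2 − 4 = -2, which is month 10 of year 2029 → October 2029.
Day 27 is valid in October, giving October 27, 2029.
Adding 600 days from October 27, 2029:
October has 31 days, so 31 − 27 = 4 days remain after October 27, 2029; 600 − 4 = 596 left.
November 2029 has 30 days: 596 − 30 = 566 left.
December 2029 has 31 days: 566 − 31 = 535 left.
January 2030 has 31 days: 535 − 31 = 504 left.
February 2030 has 28 days (2030 is not a leap year): 504 − 28 = 476 left.
March 2030 has 31 days: 476 − 31 = 445 left.
April 2030 has 30 days: 445 − 30 = 415 left.
May 2030 has 31 days: 415 − 31 = 384 left.
June 2030 has 30 days: 384 − 30 = 354 left.
July 2030 has 31 days: 354 − 31 = 323 left.
August 2030 has 31 days: 323 − 31 = 292 left.
September 2030 has 30 days: 292 − 30 = 262 left.
October 2030 has 31 days: 262 − 31 = 231 left.
November 2030 has 30 days: 231 − 30 = 201 left.
December 2030 has 31 days: 201 − 31 = 170 left.
January 2031 has 31 days: 170 − 31 = 139 left.
February 2031 has 28 days (2031 is not a leap year): 139 − 28 = 111 left.
March 2031 has 31 days: 111 − 31 = 80 left.
April 2031 has 30 days: 80 − 30 = 50 left.
May 2031 has 31 days: 50 − 31 = 19 left.
19 days into June 2031 → June 19, 2031.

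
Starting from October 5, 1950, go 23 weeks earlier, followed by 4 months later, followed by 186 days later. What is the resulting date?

Subtracting 23 weeks (= 161 days) from October 5, 1950:
Going back 5 days from October 5, 1950 reaches the end of the previous month; 161 − 5 = 156 left.
September 1950 has 30 days: 156 − 30 = 126 left.
August 1950 has 31 days: 126 − 31 = 95 left.
July 1950 has 31 days: 95 − 31 = 64 left.
June 1950 has 30 days: 64 − 30 = 34 left.
May 1950 has 31 days: 34 − 31 = 3 left.
April 1950 has 30 days; 30 − 3 = 27 → April 27, 1950.
Advancing 4 months from April 27, 1950:
month 4 + 4 = 8 → August 1950.
Day 27 is valid in August, giving August 27, 1950.
Counting forward 186 days from August 27, 1950:
August has 31 days, so 31 − 27 = 4 days remain after August 27, 1950; 186 − 4 = 182 left.
September 1950 has 30 days: 182 − 30 = 152 left.
October 1950 has 31 days: 152 − 31 = 121 left.
November 1950 has 30 days: 121 − 30 = 91 left.
December 1950 has 31 days: 91 − 31 = 60 left.
January 1951 has 31 days: 60 − 31 = 29 left.
February 1951 has 28 days (1951 is not a leap year): 29 − 28 = 1 left.
1 day into March 1951 → March 1, 1951.

March 1, 1951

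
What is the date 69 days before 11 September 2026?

July 4, 2026

Subtracting 69 days from September 11, 2026.
Going back 11 days from September 11, 2026 reaches the end of the previous month; 69 − 11 = 58 left.
August 2026 has 31 days: 58 − 31 = 27 left.
July 2026 has 31 days; 31 − 27 = 4 → July 4, 2026.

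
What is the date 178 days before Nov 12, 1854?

Subtracting 178 days from November 12, 1854.
Going back 12 days from November 12, 1854 reaches the end of the previous month; 178 − 12 = 166 left.
October 1854 has 31 days: 166 − 31 = 135 left.
September 1854 has 30 days: 135 − 30 = 105 left.
August 1854 has 31 days: 105 − 31 = 74 left.
July 1854 has 31 days: 74 − 31 = 43 left.
June 1854 has 30 days: 43 − 30 = 13 left.
May 1854 has 31 days; 31 − 13 = 18 → May 18, 1854.

May 18, 1854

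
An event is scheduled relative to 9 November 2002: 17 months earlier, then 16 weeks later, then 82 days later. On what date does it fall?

Going back 17 months from November 9, 2002:
month 11 − 17 = -6, which is month 6 of year 2001 → June 2001.
Day 9 is valid in June, giving June 9, 2001.
Counting forward 16 weeks (= 112 days) from June 9, 2001:
June has 30 days, so 30 − 9 = 21 days remain after June 9, 2001; 112 − 21 = 91 left.
July 2001 has 31 days: 91 − 31 = 60 left.
August 2001 has 31 days: 60 − 31 = 29 left.
29 days into September 2001 → September 29, 2001.
Adding 82 days from September 29, 2001:
September has 30 days, so 30 − 29 = 1 day remains after September 29, 2001; 82 − 1 = 81 left.
October 2001 has 31 days: 81 − 31 = 50 left.
November 2001 has 30 days: 50 − 30 = 20 left.
20 days into December 2001 → December 20, 2001.

December 20, 2001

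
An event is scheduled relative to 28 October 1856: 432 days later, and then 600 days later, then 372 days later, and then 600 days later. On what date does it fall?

Advancing 432 days from October 28, 1856:
October has 31 days, so 31 − 28 = 3 days remain after October 28, 1856; 432 − 3 = 429 left.
November 1856 has 30 days: 429 − 30 = 399 left.
December 1856 has 31 days: 399 − 31 = 368 left.
January 1857 has 31 days: 368 − 31 = 337 left.
February 1857 has 28 days (1857 is not a leap year): 337 − 28 = 309 left.
March 1857 has 31 days: 309 − 31 = 278 left.
April 1857 has 30 days: 278 − 30 = 248 left.
May 1857 has 31 days: 248 − 31 = 217 left.
June 1857 has 30 days: 217 − 30 = 187 left.
July 1857 has 31 days: 187 − 31 = 156 left.
August 1857 has 31 days: 156 − 31 = 125 left.
September 1857 has 30 days: 125 − 30 = 95 left.
October 1857 has 31 days: 95 − 31 = 64 left.
November 1857 has 30 days: 64 − 30 = 34 left.
December 1857 has 31 days: 34 − 31 = 3 left.
3 days into January 1858 → January 3, 1858.
Counting forward 600 days from January 3, 1858:
January has 31 days, so 31 − 3 = 28 days remain after January 3, 1858; 600 − 28 = 572 left.
February 1858 has 28 days (1858 is not a leap year): 572 − 28 = 544 left.
March 1858 has 31 days: 544 − 31 = 513 left.
April 1858 has 30 days: 513 − 30 = 483 left.
May 1858 has 31 days: 483 − 31 = 452 left.
June 1858 has 30 days: 452 − 30 = 422 left.
July 1858 has 31 days: 422 − 31 = 391 left.
August 1858 has 31 days: 391 − 31 = 360 left.
September 1858 has 30 days: 360 − 30 = 330 left.
October 1858 has 31 days: 330 − 31 = 299 left.
November 1858 has 30 days: 299 − 30 = 269 left.
December 1858 has 31 days: 269 − 31 = 238 left.
January 1859 has 31 days: 238 − 31 = 207 left.
February 1859 has 28 days (1859 is not a leap year): 207 − 28 = 179 left.
March 1859 has 31 days: 179 − 31 = 148 left.
April 1859 has 30 days: 148 − 30 = 118 left.
May 1859 has 31 days: 118 − 31 = 87 left.
June 1859 has 30 days: 87 − 30 = 57 left.
July 1859 has 31 days: 57 − 31 = 26 left.
26 days into August 1859 → August 26, 1859.
Advancing 372 days from August 26, 1859:
August has 31 days, so 31 − 26 = 5 days remain after August 26, 1859; 372 − 5 = 367 left.
September 1859 has 30 days: 367 − 30 = 337 left.
October 1859 has 31 days: 337 − 31 = 306 left.
November 1859 has 30 days: 306 − 30 = 276 left.
December 1859 has 31 days: 276 − 31 = 245 left.
January 1860 has 31 days: 245 − 31 = 214 left.
February 1860 has 29 days (1860 is a leap year): 214 − 29 = 185 left.
March 1860 has 31 days: 185 − 31 = 154 left.
April 1860 has 30 days: 154 − 30 = 124 left.
May 1860 has 31 days: 124 − 31 = 93 left.
June 1860 has 30 days: 93 − 30 = 63 left.
July 1860 has 31 days: 63 − 31 = 32 left.
August 1860 has 31 days: 32 − 31 = 1 left.
1 day into September 1860 → September 1, 1860.
Counting forward 600 days from September 1, 1860:
September has 30 days, so 30 − 1 = 29 days remain after September 1, 1860; 600 − 29 = 571 left.
October 1860 has 31 days: 571 − 31 = 540 left.
November 1860 has 30 days: 540 − 30 = 510 left.
December 1860 has 31 days: 510 − 31 = 479 left.
January 1861 has 31 days: 479 − 31 = 448 left.
February 1861 has 28 days (1861 is not a leap year): 448 − 28 = 420 left.
March 1861 has 31 days: 420 − 31 = 389 left.
April 1861 has 30 days: 389 − 30 = 359 left.
May 1861 has 31 days: 359 − 31 = 328 left.
June 1861 has 30 days: 328 − 30 = 298 left.
July 1861 has 31 days: 298 − 31 = 267 left.
August 1861 has 31 days: 267 − 31 = 236 left.
September 1861 has 30 days: 236 − 30 = 206 left.
October 1861 has 31 days: 206 − 31 = 175 left.
November 1861 has 30 days: 175 − 30 = 145 left.
December 1861 has 31 days: 145 − 31 = 114 left.
January 1862 has 31 days: 114 − 31 = 83 left.
February 1862 has 28 days (1862 is not a leap year): 83 − 28 = 55 left.
March 1862 has 31 days: 55 − 31 = 24 left.
24 days into April 1862 → April 24, 1862.

April 24, 1862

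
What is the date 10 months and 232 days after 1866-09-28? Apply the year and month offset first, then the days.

Adding 10 months and 232 days from September 28, 1866: first the month/year part, then the days.
month 9 + 10 = 19, which is month 7 of year 1867 → July 1867.
Day 28 is valid in July, giving July 28, 1867.
Now add 232 days from July 28, 1867.
July has 31 days, so 31 − 28 = 3 days remain after July 28, 1867; 232 − 3 = 229 left.
August 1867 has 31 days: 229 − 31 = 198 left.
September 1867 has 30 days: 198 − 30 = 168 left.
October 1867 has 31 days: 168 − 31 = 137 left.
November 1867 has 30 days: 137 − 30 = 107 left.
December 1867 has 31 days: 107 − 31 = 76 left.
January 1868 has 31 days: 76 − 31 = 45 left.
February 1868 has 29 days (1868 is a leap year): 45 − 29 = 16 left.
16 days into March 1868 → March 16, 1868.

March 16, 1868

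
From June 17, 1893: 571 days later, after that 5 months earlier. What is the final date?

August 9, 1894

Adding 571 days from June 17, 1893:
June has 30 days, so 30 − 17 = 13 days remain after June 17, 1893; 571 − 13 = 558 left.
July 1893 has 31 days: 558 − 31 = 527 left.
August 1893 has 31 days: 527 − 31 = 496 left.
September 1893 has 30 days: 496 − 30 = 466 left.
October 1893 has 31 days: 466 − 31 = 435 left.
November 1893 has 30 days: 435 − 30 = 405 left.
December 1893 has 31 days: 405 − 31 = 374 left.
January 1894 has 31 days: 374 − 31 = 343 left.
February 1894 has 28 days (1894 is not a leap year): 343 − 28 = 315 left.
March 1894 has 31 days: 315 − 31 = 284 left.
April 1894 has 30 days: 284 − 30 = 254 left.
May 1894 has 31 days: 254 − 31 = 223 left.
June 1894 has 30 days: 223 − 30 = 193 left.
July 1894 has 31 days: 193 − 31 = 162 left.
August 1894 has 31 days: 162 − 31 = 131 left.
September 1894 has 30 days: 131 − 30 = 101 left.
October 1894 has 31 days: 101 − 31 = 70 left.
November 1894 has 30 days: 70 − 30 = 40 left.
December 1894 has 31 days: 40 − 31 = 9 left.
9 days into January 1895 → January 9, 1895.
Subtracting 5 months from January 9, 1895:
month 1 − 5 = -4, which is month 8 of year 1894 → August 1894.
Day 9 is valid in August, giving August 9, 1894.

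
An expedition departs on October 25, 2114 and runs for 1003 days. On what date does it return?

Advancing 1003 days from October 25, 2114.
October has 31 days, so 31 − 25 = 6 days remain after October 25, 2114; 1003 − 6 = 997 left.
November 2114 has 30 days: 997 − 30 = 967 left.
December 2114 has 31 days: 967 − 31 = 936 left.
January 2115 has 31 days: 936 − 31 = 905 left.
February 2115 has 28 days (2115 is not a leap year): 905 − 28 = 877 left.
March 2115 has 31 days: 877 − 31 = 846 left.
April 2115 has 30 days: 846 − 30 = 816 left.
May 2115 has 31 days: 816 − 31 = 785 left.
June 2115 has 30 days: 785 − 30 = 755 left.
July 2115 has 31 days: 755 − 31 = 724 left.
August 2115 has 31 days: 724 − 31 = 693 left.
September 2115 has 30 days: 693 − 30 = 663 left.
October 2115 has 31 days: 663 − 31 = 632 left.
November 2115 has 30 days: 632 − 30 = 602 left.
December 2115 has 31 days: 602 − 31 = 571 left.
January 2116 has 31 days: 571 − 31 = 540 left.
February 2116 has 29 days (2116 is a leap year): 540 − 29 = 511 left.
March 2116 has 31 days: 511 − 31 = 480 left.
April 2116 has 30 days: 480 − 30 = 450 left.
May 2116 has 31 days: 450 − 31 = 419 left.
June 2116 has 30 days: 419 − 30 = 389 left.
July 2116 has 31 days: 389 − 31 = 358 left.
August 2116 has 31 days: 358 − 31 = 327 left.
September 2116 has 30 days: 327 − 30 = 297 left.
October 2116 has 31 days: 297 − 31 = 266 left.
November 2116 has 30 days: 266 − 30 = 236 left.
December 2116 has 31 days: 236 − 31 = 205 left.
January 2117 has 31 days: 205 − 31 = 174 left.
February 2117 has 28 days (2117 is not a leap year): 174 − 28 = 146 left.
March 2117 has 31 days: 146 − 31 = 115 left.
April 2117 has 30 days: 115 − 30 = 85 left.
May 2117 has 31 days: 85 − 31 = 54 left.
June 2117 has 30 days: 54 − 30 = 24 left.
24 days into July 2117 → July 24, 2117.

July 24, 2117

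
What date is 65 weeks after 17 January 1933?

Adding 65 weeks = 455 days from January 17, 1933.
January has 31 days, so 31 − 17 = 14 days remain after January 17, 1933; 455 − 14 = 441 left.
February 1933 has 28 days (1933 is not a leap year): 441 − 28 = 413 left.
March 1933 has 31 days: 413 − 31 = 382 left.
April 1933 has 30 days: 382 − 30 = 352 left.
May 1933 has 31 days: 352 − 31 = 321 left.
June 1933 has 30 days: 321 − 30 = 291 left.
July 1933 has 31 days: 291 − 31 = 260 left.
August 1933 has 31 days: 260 − 31 = 229 left.
September 1933 has 30 days: 229 − 30 = 199 left.
October 1933 has 31 days: 199 − 31 = 168 left.
November 1933 has 30 days: 168 − 30 = 138 left.
December 1933 has 31 days: 138 − 31 = 107 left.
January 1934 has 31 days: 107 − 31 = 76 left.
February 1934 has 28 days (1934 is not a leap year): 76 − 28 = 48 left.
March 1934 has 31 days: 48 − 31 = 17 left.
17 days into April 1934 → April 17, 1934.

April 17, 1934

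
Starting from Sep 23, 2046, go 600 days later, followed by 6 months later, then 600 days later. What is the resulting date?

Counting forward 600 days from September 23, 2046:
September has 30 days, so 30 − 23 = 7 days remain after September 23, 2046; 600 − 7 = 593 left.
October 2046 has 31 days: 593 − 31 = 562 left.
November 2046 has 30 days: 562 − 30 = 532 left.
December 2046 has 31 days: 532 − 31 = 501 left.
January 2047 has 31 days: 501 − 31 = 470 left.
February 2047 has 28 days (2047 is not a leap year): 470 − 28 = 442 left.
March 2047 has 31 days: 442 − 31 = 411 left.
April 2047 has 30 days: 411 − 30 = 381 left.
May 2047 has 31 days: 381 − 31 = 350 left.
June 2047 has 30 days: 350 − 30 = 320 left.
July 2047 has 31 days: 320 − 31 = 289 left.
August 2047 has 31 days: 289 − 31 = 258 left.
September 2047 has 30 days: 258 − 30 = 228 left.
October 2047 has 31 days: 228 − 31 = 197 left.
November 2047 has 30 days: 197 − 30 = 167 left.
December 2047 has 31 days: 167 − 31 = 136 left.
January 2048 has 31 days: 136 − 31 = 105 left.
February 2048 has 29 days (2048 is a leap year): 105 − 29 = 76 left.
March 2048 has 31 days: 76 − 31 = 45 left.
April 2048 has 30 days: 45 − 30 = 15 left.
15 days into May 2048 → May 15, 2048.
Adding 6 months from May 15, 2048:
month 5 + 6 = 11 → November 2048.
Day 15 is valid in November, giving November 15, 2048.
Advancing 600 days from November 15, 2048:
November has 30 days, so 30 − 15 = 15 days remain after November 15, 2048; 600 − 15 = 585 left.
December 2048 has 31 days: 585 − 31 = 554 left.
January 2049 has 31 days: 554 − 31 = 523 left.
February 2049 has 28 days (2049 is not a leap year): 523 − 28 = 495 left.
March 2049 has 31 days: 495 − 31 = 464 left.
April 2049 has 30 days: 464 − 30 = 434 left.
May 2049 has 31 days: 434 − 31 = 403 left.
June 2049 has 30 days: 403 − 30 = 373 left.
July 2049 has 31 days: 373 − 31 = 342 left.
August 2049 has 31 days: 342 − 31 = 311 left.
September 2049 has 30 days: 311 − 30 = 281 left.
October 2049 has 31 days: 281 − 31 = 250 left.
November 2049 has 30 days: 250 − 30 = 220 left.
December 2049 has 31 days: 220 − 31 = 189 left.
January 2050 has 31 days: 189 − 31 = 158 left.
February 2050 has 28 days (2050 is not a leap year): 158 − 28 = 130 left.
March 2050 has 31 days: 130 − 31 = 99 left.
April 2050 has 30 days: 99 − 30 = 69 left.
May 2050 has 31 days: 69 − 31 = 38 left.
June 2050 has 30 days: 38 − 30 = 8 left.
8 days into July 2050 → July 8, 2050.

July 8, 2050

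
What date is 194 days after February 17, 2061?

Advancing 194 days from February 17, 2061.
February has 28 days, so 28 − 17 = 11 days remain after February 17, 2061; 194 − 11 = 183 left.
March 2061 has 31 days: 183 − 31 = 152 left.
April 2061 has 30 days: 152 − 30 = 122 left.
May 2061 has 31 days: 122 − 31 = 91 left.
June 2061 has 30 days: 91 − 30 = 61 left.
July 2061 has 31 days: 61 − 31 = 30 left.
30 days into August 2061 → August 30, 2061.

August 30, 2061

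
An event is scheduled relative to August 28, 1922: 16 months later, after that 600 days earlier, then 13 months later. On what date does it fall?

June 7, 1923

Advancing 16 months from August 28, 1922:
month 8 + 16 = 24, which is month 12 of year 1923 → December 1923.
Day 28 is valid in December, giving December 28, 1923.
Subtracting 600 days from December 28, 1923:
Going back 28 days from December 28, 1923 reaches the end of the previous month; 600 − 28 = 572 left.
November 1923 has 30 days: 572 − 30 = 542 left.
October 1923 has 31 days: 542 − 31 = 511 left.
September 1923 has 30 days: 511 − 30 = 481 left.
August 1923 has 31 days: 481 − 31 = 450 left.
July 1923 has 31 days: 450 − 31 = 419 left.
June 1923 has 30 days: 419 − 30 = 389 left.
May 1923 has 31 days: 389 − 31 = 358 left.
April 1923 has 30 days: 358 − 30 = 328 left.
March 1923 has 31 days: 328 − 31 = 297 left.
February 1923 has 28 days (1923 is not a leap year): 297 − 28 = 269 left.
January 1923 has 31 days: 269 − 31 = 238 left.
December 1922 has 31 days: 238 − 31 = 207 left.
November 1922 has 30 days: 207 − 30 = 177 left.
October 1922 has 31 days: 177 − 31 = 146 left.
September 1922 has 30 days: 146 − 30 = 116 left.
August 1922 has 31 days: 116 − 31 = 85 left.
July 1922 has 31 days: 85 − 31 = 54 left.
June 1922 has 30 days: 54 − 30 = 24 left.
May 1922 has 31 days; 31 − 24 = 7 → May 7, 1922.
Advancing 13 months from May 7, 1922:
month 5 + 13 = 18, which is month 6 of year 1923 → June 1923.
Day 7 is valid in June, giving June 7, 1923.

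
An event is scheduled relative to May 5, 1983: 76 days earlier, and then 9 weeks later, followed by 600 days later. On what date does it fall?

Counting back 76 days from May 5, 1983:
Going back 5 days from May 5, 1983 reaches the end of the previous month; 76 − 5 = 71 left.
April 1983 has 30 days: 71 − 30 = 41 left.
March 1983 has 31 days: 41 − 31 = 10 left.
February 1983 has 28 days; 28 − 10 = 18 → February 18, 1983.
Adding 9 weeks (= 63 days) from February 18, 1983:
February has 28 days, so 28 − 18 = 10 days remain after February 18, 1983; 63 − 10 = 53 left.
March 1983 has 31 days: 53 − 31 = 22 left.
22 days into April 1983 → April 22, 1983.
Adding 600 days from April 22, 1983:
April has 30 days, so 30 − 22 = 8 days remain after April 22, 1983; 600 − 8 = 592 left.
May 1983 has 31 days: 592 − 31 = 561 left.
June 1983 has 30 days: 561 − 30 = 531 left.
July 1983 has 31 days: 531 − 31 = 500 left.
August 1983 has 31 days: 500 − 31 = 469 left.
September 1983 has 30 days: 469 − 30 = 439 left.
October 1983 has 31 days: 439 − 31 = 408 left.
November 1983 has 30 days: 408 − 30 = 378 left.
December 1983 has 31 days: 378 − 31 = 347 left.
January 1984 has 31 days: 347 − 31 = 316 left.
February 1984 has 29 days (1984 is a leap year): 316 − 29 = 287 left.
March 1984 has 31 days: 287 − 31 = 256 left.
April 1984 has 30 days: 256 − 30 = 226 left.
May 1984 has 31 days: 226 − 31 = 195 left.
June 1984 has 30 days: 195 − 30 = 165 left.
July 1984 has 31 days: 165 − 31 = 134 left.
August 1984 has 31 days: 134 − 31 = 103 left.
September 1984 has 30 days: 103 − 30 = 73 left.
October 1984 has 31 days: 73 − 31 = 42 left.
November 1984 has 30 days: 42 − 30 = 12 left.
12 days into December 1984 → December 12, 1984.

December 12, 1984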